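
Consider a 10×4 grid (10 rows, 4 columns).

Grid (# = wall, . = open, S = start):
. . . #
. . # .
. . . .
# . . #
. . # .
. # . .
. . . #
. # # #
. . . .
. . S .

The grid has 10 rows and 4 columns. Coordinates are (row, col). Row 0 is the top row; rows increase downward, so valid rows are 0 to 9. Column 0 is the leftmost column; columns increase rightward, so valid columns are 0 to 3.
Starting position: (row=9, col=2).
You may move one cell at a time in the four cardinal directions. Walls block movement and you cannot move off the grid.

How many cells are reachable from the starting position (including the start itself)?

Answer: Reachable cells: 30

Derivation:
BFS flood-fill from (row=9, col=2):
  Distance 0: (row=9, col=2)
  Distance 1: (row=8, col=2), (row=9, col=1), (row=9, col=3)
  Distance 2: (row=8, col=1), (row=8, col=3), (row=9, col=0)
  Distance 3: (row=8, col=0)
  Distance 4: (row=7, col=0)
  Distance 5: (row=6, col=0)
  Distance 6: (row=5, col=0), (row=6, col=1)
  Distance 7: (row=4, col=0), (row=6, col=2)
  Distance 8: (row=4, col=1), (row=5, col=2)
  Distance 9: (row=3, col=1), (row=5, col=3)
  Distance 10: (row=2, col=1), (row=3, col=2), (row=4, col=3)
  Distance 11: (row=1, col=1), (row=2, col=0), (row=2, col=2)
  Distance 12: (row=0, col=1), (row=1, col=0), (row=2, col=3)
  Distance 13: (row=0, col=0), (row=0, col=2), (row=1, col=3)
Total reachable: 30 (grid has 30 open cells total)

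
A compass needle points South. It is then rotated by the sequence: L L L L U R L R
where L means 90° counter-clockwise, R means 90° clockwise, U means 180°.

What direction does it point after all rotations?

Answer: Final heading: East

Derivation:
Start: South
  L (left (90° counter-clockwise)) -> East
  L (left (90° counter-clockwise)) -> North
  L (left (90° counter-clockwise)) -> West
  L (left (90° counter-clockwise)) -> South
  U (U-turn (180°)) -> North
  R (right (90° clockwise)) -> East
  L (left (90° counter-clockwise)) -> North
  R (right (90° clockwise)) -> East
Final: East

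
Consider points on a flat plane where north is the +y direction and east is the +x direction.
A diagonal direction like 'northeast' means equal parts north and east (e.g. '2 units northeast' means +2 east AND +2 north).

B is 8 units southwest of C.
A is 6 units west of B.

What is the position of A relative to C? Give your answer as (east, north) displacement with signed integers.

Place C at the origin (east=0, north=0).
  B is 8 units southwest of C: delta (east=-8, north=-8); B at (east=-8, north=-8).
  A is 6 units west of B: delta (east=-6, north=+0); A at (east=-14, north=-8).
Therefore A relative to C: (east=-14, north=-8).

Answer: A is at (east=-14, north=-8) relative to C.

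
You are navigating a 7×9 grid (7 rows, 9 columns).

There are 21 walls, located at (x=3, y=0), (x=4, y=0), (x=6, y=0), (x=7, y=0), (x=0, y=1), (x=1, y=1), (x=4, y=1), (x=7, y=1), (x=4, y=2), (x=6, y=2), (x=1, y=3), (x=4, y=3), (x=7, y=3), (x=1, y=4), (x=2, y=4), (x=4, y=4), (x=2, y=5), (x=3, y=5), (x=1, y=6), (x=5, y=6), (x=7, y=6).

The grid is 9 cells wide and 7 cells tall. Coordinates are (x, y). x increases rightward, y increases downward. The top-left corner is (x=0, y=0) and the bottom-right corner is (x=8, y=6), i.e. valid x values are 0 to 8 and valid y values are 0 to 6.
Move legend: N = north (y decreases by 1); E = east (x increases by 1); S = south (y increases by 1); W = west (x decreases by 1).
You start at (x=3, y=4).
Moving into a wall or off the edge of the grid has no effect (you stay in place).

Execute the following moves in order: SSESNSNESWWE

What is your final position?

Start: (x=3, y=4)
  S (south): blocked, stay at (x=3, y=4)
  S (south): blocked, stay at (x=3, y=4)
  E (east): blocked, stay at (x=3, y=4)
  S (south): blocked, stay at (x=3, y=4)
  N (north): (x=3, y=4) -> (x=3, y=3)
  S (south): (x=3, y=3) -> (x=3, y=4)
  N (north): (x=3, y=4) -> (x=3, y=3)
  E (east): blocked, stay at (x=3, y=3)
  S (south): (x=3, y=3) -> (x=3, y=4)
  W (west): blocked, stay at (x=3, y=4)
  W (west): blocked, stay at (x=3, y=4)
  E (east): blocked, stay at (x=3, y=4)
Final: (x=3, y=4)

Answer: Final position: (x=3, y=4)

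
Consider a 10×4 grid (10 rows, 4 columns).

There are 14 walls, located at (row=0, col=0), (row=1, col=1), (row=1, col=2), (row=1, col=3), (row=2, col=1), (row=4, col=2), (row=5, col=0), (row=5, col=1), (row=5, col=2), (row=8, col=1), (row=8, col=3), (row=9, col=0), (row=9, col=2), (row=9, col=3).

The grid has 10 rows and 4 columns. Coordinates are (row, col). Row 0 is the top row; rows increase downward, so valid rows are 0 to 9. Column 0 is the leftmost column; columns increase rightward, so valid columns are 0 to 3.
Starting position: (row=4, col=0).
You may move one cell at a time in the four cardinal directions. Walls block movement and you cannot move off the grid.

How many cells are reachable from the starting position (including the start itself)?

BFS flood-fill from (row=4, col=0):
  Distance 0: (row=4, col=0)
  Distance 1: (row=3, col=0), (row=4, col=1)
  Distance 2: (row=2, col=0), (row=3, col=1)
  Distance 3: (row=1, col=0), (row=3, col=2)
  Distance 4: (row=2, col=2), (row=3, col=3)
  Distance 5: (row=2, col=3), (row=4, col=3)
  Distance 6: (row=5, col=3)
  Distance 7: (row=6, col=3)
  Distance 8: (row=6, col=2), (row=7, col=3)
  Distance 9: (row=6, col=1), (row=7, col=2)
  Distance 10: (row=6, col=0), (row=7, col=1), (row=8, col=2)
  Distance 11: (row=7, col=0)
  Distance 12: (row=8, col=0)
Total reachable: 22 (grid has 26 open cells total)

Answer: Reachable cells: 22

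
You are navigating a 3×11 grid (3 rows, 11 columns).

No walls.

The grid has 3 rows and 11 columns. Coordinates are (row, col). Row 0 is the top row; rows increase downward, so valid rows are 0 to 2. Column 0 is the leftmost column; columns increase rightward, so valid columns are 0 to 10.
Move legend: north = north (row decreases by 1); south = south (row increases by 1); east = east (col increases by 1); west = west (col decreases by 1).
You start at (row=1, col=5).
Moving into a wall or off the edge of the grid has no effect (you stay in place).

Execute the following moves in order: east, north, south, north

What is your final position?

Answer: Final position: (row=0, col=6)

Derivation:
Start: (row=1, col=5)
  east (east): (row=1, col=5) -> (row=1, col=6)
  north (north): (row=1, col=6) -> (row=0, col=6)
  south (south): (row=0, col=6) -> (row=1, col=6)
  north (north): (row=1, col=6) -> (row=0, col=6)
Final: (row=0, col=6)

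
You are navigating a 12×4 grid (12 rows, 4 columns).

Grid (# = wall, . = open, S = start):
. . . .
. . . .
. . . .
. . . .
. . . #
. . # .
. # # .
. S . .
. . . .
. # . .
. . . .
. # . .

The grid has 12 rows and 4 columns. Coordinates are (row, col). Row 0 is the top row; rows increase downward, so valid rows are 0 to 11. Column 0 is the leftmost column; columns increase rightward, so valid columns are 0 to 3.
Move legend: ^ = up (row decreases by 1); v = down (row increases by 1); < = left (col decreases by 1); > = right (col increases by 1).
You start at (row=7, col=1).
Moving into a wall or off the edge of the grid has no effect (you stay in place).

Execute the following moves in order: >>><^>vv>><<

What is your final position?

Start: (row=7, col=1)
  > (right): (row=7, col=1) -> (row=7, col=2)
  > (right): (row=7, col=2) -> (row=7, col=3)
  > (right): blocked, stay at (row=7, col=3)
  < (left): (row=7, col=3) -> (row=7, col=2)
  ^ (up): blocked, stay at (row=7, col=2)
  > (right): (row=7, col=2) -> (row=7, col=3)
  v (down): (row=7, col=3) -> (row=8, col=3)
  v (down): (row=8, col=3) -> (row=9, col=3)
  > (right): blocked, stay at (row=9, col=3)
  > (right): blocked, stay at (row=9, col=3)
  < (left): (row=9, col=3) -> (row=9, col=2)
  < (left): blocked, stay at (row=9, col=2)
Final: (row=9, col=2)

Answer: Final position: (row=9, col=2)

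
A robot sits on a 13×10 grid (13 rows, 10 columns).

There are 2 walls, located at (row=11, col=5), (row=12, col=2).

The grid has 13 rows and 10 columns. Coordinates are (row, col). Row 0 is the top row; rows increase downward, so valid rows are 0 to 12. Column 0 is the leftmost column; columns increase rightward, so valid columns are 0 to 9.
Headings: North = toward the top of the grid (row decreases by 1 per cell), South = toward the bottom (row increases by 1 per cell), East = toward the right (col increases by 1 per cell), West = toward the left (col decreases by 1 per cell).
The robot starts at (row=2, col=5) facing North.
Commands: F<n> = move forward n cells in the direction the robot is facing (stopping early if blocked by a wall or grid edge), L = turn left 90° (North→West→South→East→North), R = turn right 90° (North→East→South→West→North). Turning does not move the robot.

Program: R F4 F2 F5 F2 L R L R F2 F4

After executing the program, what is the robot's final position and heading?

Answer: Final position: (row=2, col=9), facing East

Derivation:
Start: (row=2, col=5), facing North
  R: turn right, now facing East
  F4: move forward 4, now at (row=2, col=9)
  F2: move forward 0/2 (blocked), now at (row=2, col=9)
  F5: move forward 0/5 (blocked), now at (row=2, col=9)
  F2: move forward 0/2 (blocked), now at (row=2, col=9)
  L: turn left, now facing North
  R: turn right, now facing East
  L: turn left, now facing North
  R: turn right, now facing East
  F2: move forward 0/2 (blocked), now at (row=2, col=9)
  F4: move forward 0/4 (blocked), now at (row=2, col=9)
Final: (row=2, col=9), facing East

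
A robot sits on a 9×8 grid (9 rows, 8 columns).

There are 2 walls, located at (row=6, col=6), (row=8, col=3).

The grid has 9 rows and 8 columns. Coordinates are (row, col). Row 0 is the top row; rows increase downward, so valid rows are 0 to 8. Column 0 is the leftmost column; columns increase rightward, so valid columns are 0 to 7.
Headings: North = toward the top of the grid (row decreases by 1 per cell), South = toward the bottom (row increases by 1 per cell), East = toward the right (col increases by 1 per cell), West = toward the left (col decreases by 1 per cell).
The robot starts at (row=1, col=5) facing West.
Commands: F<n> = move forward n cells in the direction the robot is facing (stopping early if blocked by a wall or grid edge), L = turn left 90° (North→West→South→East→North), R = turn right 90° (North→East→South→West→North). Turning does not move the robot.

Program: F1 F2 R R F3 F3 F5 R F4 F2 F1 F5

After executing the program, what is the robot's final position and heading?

Answer: Final position: (row=8, col=7), facing South

Derivation:
Start: (row=1, col=5), facing West
  F1: move forward 1, now at (row=1, col=4)
  F2: move forward 2, now at (row=1, col=2)
  R: turn right, now facing North
  R: turn right, now facing East
  F3: move forward 3, now at (row=1, col=5)
  F3: move forward 2/3 (blocked), now at (row=1, col=7)
  F5: move forward 0/5 (blocked), now at (row=1, col=7)
  R: turn right, now facing South
  F4: move forward 4, now at (row=5, col=7)
  F2: move forward 2, now at (row=7, col=7)
  F1: move forward 1, now at (row=8, col=7)
  F5: move forward 0/5 (blocked), now at (row=8, col=7)
Final: (row=8, col=7), facing South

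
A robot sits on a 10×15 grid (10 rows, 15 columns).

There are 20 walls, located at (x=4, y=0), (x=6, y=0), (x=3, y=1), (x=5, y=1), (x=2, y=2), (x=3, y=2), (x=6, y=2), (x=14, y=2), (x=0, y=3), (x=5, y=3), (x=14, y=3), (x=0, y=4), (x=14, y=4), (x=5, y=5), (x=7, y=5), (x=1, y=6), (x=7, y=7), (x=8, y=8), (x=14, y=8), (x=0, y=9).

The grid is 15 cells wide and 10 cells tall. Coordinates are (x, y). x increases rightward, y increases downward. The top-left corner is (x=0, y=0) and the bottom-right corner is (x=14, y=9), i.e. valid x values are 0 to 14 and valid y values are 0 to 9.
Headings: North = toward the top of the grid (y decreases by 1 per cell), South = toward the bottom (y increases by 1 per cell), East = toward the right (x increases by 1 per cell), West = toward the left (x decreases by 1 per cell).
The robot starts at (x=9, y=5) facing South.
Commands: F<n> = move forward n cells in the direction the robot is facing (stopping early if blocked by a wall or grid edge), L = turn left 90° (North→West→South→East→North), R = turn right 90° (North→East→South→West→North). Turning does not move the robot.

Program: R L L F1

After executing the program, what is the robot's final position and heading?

Answer: Final position: (x=10, y=5), facing East

Derivation:
Start: (x=9, y=5), facing South
  R: turn right, now facing West
  L: turn left, now facing South
  L: turn left, now facing East
  F1: move forward 1, now at (x=10, y=5)
Final: (x=10, y=5), facing East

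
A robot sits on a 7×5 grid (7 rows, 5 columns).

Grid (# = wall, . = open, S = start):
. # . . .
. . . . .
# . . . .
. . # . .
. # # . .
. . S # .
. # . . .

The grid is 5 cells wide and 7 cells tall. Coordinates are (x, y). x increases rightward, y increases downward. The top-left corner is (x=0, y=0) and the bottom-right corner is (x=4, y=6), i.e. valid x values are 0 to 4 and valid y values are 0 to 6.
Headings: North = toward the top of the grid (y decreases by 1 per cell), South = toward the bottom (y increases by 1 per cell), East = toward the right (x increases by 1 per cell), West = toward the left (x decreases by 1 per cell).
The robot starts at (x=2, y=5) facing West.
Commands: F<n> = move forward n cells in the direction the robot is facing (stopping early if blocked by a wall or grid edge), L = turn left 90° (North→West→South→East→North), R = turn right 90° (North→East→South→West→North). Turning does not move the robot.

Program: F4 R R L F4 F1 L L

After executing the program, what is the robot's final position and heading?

Answer: Final position: (x=0, y=3), facing South

Derivation:
Start: (x=2, y=5), facing West
  F4: move forward 2/4 (blocked), now at (x=0, y=5)
  R: turn right, now facing North
  R: turn right, now facing East
  L: turn left, now facing North
  F4: move forward 2/4 (blocked), now at (x=0, y=3)
  F1: move forward 0/1 (blocked), now at (x=0, y=3)
  L: turn left, now facing West
  L: turn left, now facing South
Final: (x=0, y=3), facing South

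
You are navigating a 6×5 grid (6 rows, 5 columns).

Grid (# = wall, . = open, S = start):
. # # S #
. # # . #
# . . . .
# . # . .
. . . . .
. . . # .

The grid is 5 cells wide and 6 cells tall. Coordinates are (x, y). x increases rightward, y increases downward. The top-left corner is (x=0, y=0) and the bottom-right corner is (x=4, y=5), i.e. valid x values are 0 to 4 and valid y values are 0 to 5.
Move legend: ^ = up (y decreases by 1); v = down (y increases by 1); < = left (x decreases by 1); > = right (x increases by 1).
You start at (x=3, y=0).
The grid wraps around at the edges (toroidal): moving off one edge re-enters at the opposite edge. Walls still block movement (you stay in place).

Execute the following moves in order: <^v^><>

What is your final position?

Answer: Final position: (x=3, y=0)

Derivation:
Start: (x=3, y=0)
  < (left): blocked, stay at (x=3, y=0)
  ^ (up): blocked, stay at (x=3, y=0)
  v (down): (x=3, y=0) -> (x=3, y=1)
  ^ (up): (x=3, y=1) -> (x=3, y=0)
  > (right): blocked, stay at (x=3, y=0)
  < (left): blocked, stay at (x=3, y=0)
  > (right): blocked, stay at (x=3, y=0)
Final: (x=3, y=0)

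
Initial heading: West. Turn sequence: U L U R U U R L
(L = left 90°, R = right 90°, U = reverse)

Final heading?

Start: West
  U (U-turn (180°)) -> East
  L (left (90° counter-clockwise)) -> North
  U (U-turn (180°)) -> South
  R (right (90° clockwise)) -> West
  U (U-turn (180°)) -> East
  U (U-turn (180°)) -> West
  R (right (90° clockwise)) -> North
  L (left (90° counter-clockwise)) -> West
Final: West

Answer: Final heading: West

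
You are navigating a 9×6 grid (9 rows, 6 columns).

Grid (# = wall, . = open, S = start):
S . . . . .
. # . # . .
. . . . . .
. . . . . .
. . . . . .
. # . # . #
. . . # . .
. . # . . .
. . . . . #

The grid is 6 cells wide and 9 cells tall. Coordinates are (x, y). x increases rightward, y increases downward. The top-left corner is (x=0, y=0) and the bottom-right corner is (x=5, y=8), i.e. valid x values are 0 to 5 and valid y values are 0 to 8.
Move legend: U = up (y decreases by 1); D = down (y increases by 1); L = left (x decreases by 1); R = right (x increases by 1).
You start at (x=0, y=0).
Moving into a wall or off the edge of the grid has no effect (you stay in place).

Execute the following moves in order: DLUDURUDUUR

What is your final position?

Answer: Final position: (x=2, y=0)

Derivation:
Start: (x=0, y=0)
  D (down): (x=0, y=0) -> (x=0, y=1)
  L (left): blocked, stay at (x=0, y=1)
  U (up): (x=0, y=1) -> (x=0, y=0)
  D (down): (x=0, y=0) -> (x=0, y=1)
  U (up): (x=0, y=1) -> (x=0, y=0)
  R (right): (x=0, y=0) -> (x=1, y=0)
  U (up): blocked, stay at (x=1, y=0)
  D (down): blocked, stay at (x=1, y=0)
  U (up): blocked, stay at (x=1, y=0)
  U (up): blocked, stay at (x=1, y=0)
  R (right): (x=1, y=0) -> (x=2, y=0)
Final: (x=2, y=0)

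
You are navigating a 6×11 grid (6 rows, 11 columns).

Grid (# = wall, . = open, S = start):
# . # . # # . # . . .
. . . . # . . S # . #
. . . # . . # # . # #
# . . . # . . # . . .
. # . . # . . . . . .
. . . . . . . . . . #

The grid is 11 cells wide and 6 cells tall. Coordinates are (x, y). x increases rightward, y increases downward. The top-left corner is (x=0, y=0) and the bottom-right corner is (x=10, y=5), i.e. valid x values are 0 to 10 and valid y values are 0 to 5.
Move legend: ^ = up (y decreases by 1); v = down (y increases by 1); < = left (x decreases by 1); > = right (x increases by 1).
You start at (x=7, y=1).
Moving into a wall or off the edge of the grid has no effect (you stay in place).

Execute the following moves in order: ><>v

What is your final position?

Answer: Final position: (x=7, y=1)

Derivation:
Start: (x=7, y=1)
  > (right): blocked, stay at (x=7, y=1)
  < (left): (x=7, y=1) -> (x=6, y=1)
  > (right): (x=6, y=1) -> (x=7, y=1)
  v (down): blocked, stay at (x=7, y=1)
Final: (x=7, y=1)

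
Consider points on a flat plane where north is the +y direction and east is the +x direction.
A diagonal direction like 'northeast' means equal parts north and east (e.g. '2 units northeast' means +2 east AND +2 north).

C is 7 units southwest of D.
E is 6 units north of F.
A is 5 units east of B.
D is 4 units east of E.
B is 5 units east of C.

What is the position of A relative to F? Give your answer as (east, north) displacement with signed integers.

Place F at the origin (east=0, north=0).
  E is 6 units north of F: delta (east=+0, north=+6); E at (east=0, north=6).
  D is 4 units east of E: delta (east=+4, north=+0); D at (east=4, north=6).
  C is 7 units southwest of D: delta (east=-7, north=-7); C at (east=-3, north=-1).
  B is 5 units east of C: delta (east=+5, north=+0); B at (east=2, north=-1).
  A is 5 units east of B: delta (east=+5, north=+0); A at (east=7, north=-1).
Therefore A relative to F: (east=7, north=-1).

Answer: A is at (east=7, north=-1) relative to F.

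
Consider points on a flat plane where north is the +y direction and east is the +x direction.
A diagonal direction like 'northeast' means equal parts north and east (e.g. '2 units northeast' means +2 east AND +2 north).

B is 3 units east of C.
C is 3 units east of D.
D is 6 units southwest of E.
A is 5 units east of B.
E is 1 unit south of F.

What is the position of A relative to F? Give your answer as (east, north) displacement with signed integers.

Answer: A is at (east=5, north=-7) relative to F.

Derivation:
Place F at the origin (east=0, north=0).
  E is 1 unit south of F: delta (east=+0, north=-1); E at (east=0, north=-1).
  D is 6 units southwest of E: delta (east=-6, north=-6); D at (east=-6, north=-7).
  C is 3 units east of D: delta (east=+3, north=+0); C at (east=-3, north=-7).
  B is 3 units east of C: delta (east=+3, north=+0); B at (east=0, north=-7).
  A is 5 units east of B: delta (east=+5, north=+0); A at (east=5, north=-7).
Therefore A relative to F: (east=5, north=-7).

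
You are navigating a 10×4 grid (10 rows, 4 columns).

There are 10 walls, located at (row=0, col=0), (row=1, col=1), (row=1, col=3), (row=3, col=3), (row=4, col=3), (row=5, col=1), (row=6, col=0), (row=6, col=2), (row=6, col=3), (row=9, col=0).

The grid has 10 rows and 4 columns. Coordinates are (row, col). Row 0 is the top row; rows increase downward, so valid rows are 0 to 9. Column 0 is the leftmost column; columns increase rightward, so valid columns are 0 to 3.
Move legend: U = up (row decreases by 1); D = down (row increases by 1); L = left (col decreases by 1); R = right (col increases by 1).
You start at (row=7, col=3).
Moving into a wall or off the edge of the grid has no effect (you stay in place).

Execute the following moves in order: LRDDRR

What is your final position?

Answer: Final position: (row=9, col=3)

Derivation:
Start: (row=7, col=3)
  L (left): (row=7, col=3) -> (row=7, col=2)
  R (right): (row=7, col=2) -> (row=7, col=3)
  D (down): (row=7, col=3) -> (row=8, col=3)
  D (down): (row=8, col=3) -> (row=9, col=3)
  R (right): blocked, stay at (row=9, col=3)
  R (right): blocked, stay at (row=9, col=3)
Final: (row=9, col=3)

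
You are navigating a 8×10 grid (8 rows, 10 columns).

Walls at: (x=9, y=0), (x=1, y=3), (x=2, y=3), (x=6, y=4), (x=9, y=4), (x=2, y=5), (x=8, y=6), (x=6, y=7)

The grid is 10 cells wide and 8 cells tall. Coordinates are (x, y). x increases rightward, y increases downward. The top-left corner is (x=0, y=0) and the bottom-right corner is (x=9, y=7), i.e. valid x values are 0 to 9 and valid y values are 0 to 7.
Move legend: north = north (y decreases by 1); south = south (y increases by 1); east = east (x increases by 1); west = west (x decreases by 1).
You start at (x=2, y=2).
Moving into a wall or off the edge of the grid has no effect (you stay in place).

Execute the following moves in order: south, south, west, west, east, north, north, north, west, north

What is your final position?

Answer: Final position: (x=0, y=0)

Derivation:
Start: (x=2, y=2)
  south (south): blocked, stay at (x=2, y=2)
  south (south): blocked, stay at (x=2, y=2)
  west (west): (x=2, y=2) -> (x=1, y=2)
  west (west): (x=1, y=2) -> (x=0, y=2)
  east (east): (x=0, y=2) -> (x=1, y=2)
  north (north): (x=1, y=2) -> (x=1, y=1)
  north (north): (x=1, y=1) -> (x=1, y=0)
  north (north): blocked, stay at (x=1, y=0)
  west (west): (x=1, y=0) -> (x=0, y=0)
  north (north): blocked, stay at (x=0, y=0)
Final: (x=0, y=0)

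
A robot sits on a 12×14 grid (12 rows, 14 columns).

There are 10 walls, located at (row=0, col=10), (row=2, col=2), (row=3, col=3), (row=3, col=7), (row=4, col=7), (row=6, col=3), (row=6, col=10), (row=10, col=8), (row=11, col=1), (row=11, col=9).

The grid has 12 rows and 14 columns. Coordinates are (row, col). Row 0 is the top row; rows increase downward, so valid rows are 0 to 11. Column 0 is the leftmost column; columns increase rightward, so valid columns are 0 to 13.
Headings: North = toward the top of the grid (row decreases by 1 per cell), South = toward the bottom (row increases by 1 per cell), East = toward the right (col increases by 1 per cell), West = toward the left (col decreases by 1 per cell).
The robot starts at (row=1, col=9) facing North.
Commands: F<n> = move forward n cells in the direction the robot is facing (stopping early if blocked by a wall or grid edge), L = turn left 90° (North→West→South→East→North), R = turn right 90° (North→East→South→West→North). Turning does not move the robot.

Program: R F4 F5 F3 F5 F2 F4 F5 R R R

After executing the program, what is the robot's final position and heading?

Start: (row=1, col=9), facing North
  R: turn right, now facing East
  F4: move forward 4, now at (row=1, col=13)
  F5: move forward 0/5 (blocked), now at (row=1, col=13)
  F3: move forward 0/3 (blocked), now at (row=1, col=13)
  F5: move forward 0/5 (blocked), now at (row=1, col=13)
  F2: move forward 0/2 (blocked), now at (row=1, col=13)
  F4: move forward 0/4 (blocked), now at (row=1, col=13)
  F5: move forward 0/5 (blocked), now at (row=1, col=13)
  R: turn right, now facing South
  R: turn right, now facing West
  R: turn right, now facing North
Final: (row=1, col=13), facing North

Answer: Final position: (row=1, col=13), facing North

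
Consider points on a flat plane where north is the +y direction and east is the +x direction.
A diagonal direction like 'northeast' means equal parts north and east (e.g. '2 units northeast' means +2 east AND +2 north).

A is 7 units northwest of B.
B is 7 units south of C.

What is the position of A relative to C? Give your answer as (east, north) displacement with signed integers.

Place C at the origin (east=0, north=0).
  B is 7 units south of C: delta (east=+0, north=-7); B at (east=0, north=-7).
  A is 7 units northwest of B: delta (east=-7, north=+7); A at (east=-7, north=0).
Therefore A relative to C: (east=-7, north=0).

Answer: A is at (east=-7, north=0) relative to C.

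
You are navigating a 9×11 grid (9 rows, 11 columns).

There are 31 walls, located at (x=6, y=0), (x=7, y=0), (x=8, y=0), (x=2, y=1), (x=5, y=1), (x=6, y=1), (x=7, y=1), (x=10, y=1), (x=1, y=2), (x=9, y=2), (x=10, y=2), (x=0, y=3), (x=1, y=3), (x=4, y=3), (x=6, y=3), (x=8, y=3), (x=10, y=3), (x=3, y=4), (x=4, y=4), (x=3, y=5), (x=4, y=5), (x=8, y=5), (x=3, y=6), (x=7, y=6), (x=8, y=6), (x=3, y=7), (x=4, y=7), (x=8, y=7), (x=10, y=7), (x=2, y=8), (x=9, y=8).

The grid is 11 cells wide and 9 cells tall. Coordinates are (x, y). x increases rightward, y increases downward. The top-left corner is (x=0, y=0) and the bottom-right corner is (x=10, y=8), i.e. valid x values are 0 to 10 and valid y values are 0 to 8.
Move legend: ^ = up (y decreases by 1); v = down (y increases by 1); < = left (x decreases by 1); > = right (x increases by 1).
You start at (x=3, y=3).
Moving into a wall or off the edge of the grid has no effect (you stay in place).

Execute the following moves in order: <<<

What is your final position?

Start: (x=3, y=3)
  < (left): (x=3, y=3) -> (x=2, y=3)
  < (left): blocked, stay at (x=2, y=3)
  < (left): blocked, stay at (x=2, y=3)
Final: (x=2, y=3)

Answer: Final position: (x=2, y=3)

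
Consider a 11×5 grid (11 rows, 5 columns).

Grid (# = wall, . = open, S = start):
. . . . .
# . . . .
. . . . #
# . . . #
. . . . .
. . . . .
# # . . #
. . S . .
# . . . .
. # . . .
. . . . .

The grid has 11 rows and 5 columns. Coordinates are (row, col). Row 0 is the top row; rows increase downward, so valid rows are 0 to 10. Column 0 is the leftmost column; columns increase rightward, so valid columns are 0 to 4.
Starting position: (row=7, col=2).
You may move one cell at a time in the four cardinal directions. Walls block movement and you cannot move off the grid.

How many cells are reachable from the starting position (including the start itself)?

BFS flood-fill from (row=7, col=2):
  Distance 0: (row=7, col=2)
  Distance 1: (row=6, col=2), (row=7, col=1), (row=7, col=3), (row=8, col=2)
  Distance 2: (row=5, col=2), (row=6, col=3), (row=7, col=0), (row=7, col=4), (row=8, col=1), (row=8, col=3), (row=9, col=2)
  Distance 3: (row=4, col=2), (row=5, col=1), (row=5, col=3), (row=8, col=4), (row=9, col=3), (row=10, col=2)
  Distance 4: (row=3, col=2), (row=4, col=1), (row=4, col=3), (row=5, col=0), (row=5, col=4), (row=9, col=4), (row=10, col=1), (row=10, col=3)
  Distance 5: (row=2, col=2), (row=3, col=1), (row=3, col=3), (row=4, col=0), (row=4, col=4), (row=10, col=0), (row=10, col=4)
  Distance 6: (row=1, col=2), (row=2, col=1), (row=2, col=3), (row=9, col=0)
  Distance 7: (row=0, col=2), (row=1, col=1), (row=1, col=3), (row=2, col=0)
  Distance 8: (row=0, col=1), (row=0, col=3), (row=1, col=4)
  Distance 9: (row=0, col=0), (row=0, col=4)
Total reachable: 46 (grid has 46 open cells total)

Answer: Reachable cells: 46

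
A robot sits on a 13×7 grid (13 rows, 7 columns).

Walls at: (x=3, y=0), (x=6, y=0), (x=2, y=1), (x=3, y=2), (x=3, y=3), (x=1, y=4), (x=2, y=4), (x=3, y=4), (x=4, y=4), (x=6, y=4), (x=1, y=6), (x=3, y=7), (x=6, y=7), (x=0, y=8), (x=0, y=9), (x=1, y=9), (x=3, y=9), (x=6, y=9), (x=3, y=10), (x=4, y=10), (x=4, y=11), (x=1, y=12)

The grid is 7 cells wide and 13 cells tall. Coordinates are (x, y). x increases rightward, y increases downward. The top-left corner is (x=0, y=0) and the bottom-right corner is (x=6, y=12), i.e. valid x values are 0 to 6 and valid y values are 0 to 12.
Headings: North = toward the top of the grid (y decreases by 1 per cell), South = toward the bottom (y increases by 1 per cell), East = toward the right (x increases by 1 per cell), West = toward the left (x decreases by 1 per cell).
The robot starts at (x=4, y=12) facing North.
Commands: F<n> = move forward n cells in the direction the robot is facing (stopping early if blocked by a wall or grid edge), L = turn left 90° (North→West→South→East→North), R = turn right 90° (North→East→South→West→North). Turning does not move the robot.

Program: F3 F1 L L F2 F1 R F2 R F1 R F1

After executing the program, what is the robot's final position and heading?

Answer: Final position: (x=3, y=11), facing East

Derivation:
Start: (x=4, y=12), facing North
  F3: move forward 0/3 (blocked), now at (x=4, y=12)
  F1: move forward 0/1 (blocked), now at (x=4, y=12)
  L: turn left, now facing West
  L: turn left, now facing South
  F2: move forward 0/2 (blocked), now at (x=4, y=12)
  F1: move forward 0/1 (blocked), now at (x=4, y=12)
  R: turn right, now facing West
  F2: move forward 2, now at (x=2, y=12)
  R: turn right, now facing North
  F1: move forward 1, now at (x=2, y=11)
  R: turn right, now facing East
  F1: move forward 1, now at (x=3, y=11)
Final: (x=3, y=11), facing East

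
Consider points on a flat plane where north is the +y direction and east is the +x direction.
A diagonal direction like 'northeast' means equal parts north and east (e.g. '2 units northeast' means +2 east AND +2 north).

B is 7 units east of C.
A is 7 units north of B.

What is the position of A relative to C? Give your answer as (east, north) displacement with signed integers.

Place C at the origin (east=0, north=0).
  B is 7 units east of C: delta (east=+7, north=+0); B at (east=7, north=0).
  A is 7 units north of B: delta (east=+0, north=+7); A at (east=7, north=7).
Therefore A relative to C: (east=7, north=7).

Answer: A is at (east=7, north=7) relative to C.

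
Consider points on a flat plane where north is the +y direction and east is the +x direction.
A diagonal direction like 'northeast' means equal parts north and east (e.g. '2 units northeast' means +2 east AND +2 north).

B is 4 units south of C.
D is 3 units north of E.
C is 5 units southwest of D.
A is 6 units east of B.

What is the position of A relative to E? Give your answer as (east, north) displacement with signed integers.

Place E at the origin (east=0, north=0).
  D is 3 units north of E: delta (east=+0, north=+3); D at (east=0, north=3).
  C is 5 units southwest of D: delta (east=-5, north=-5); C at (east=-5, north=-2).
  B is 4 units south of C: delta (east=+0, north=-4); B at (east=-5, north=-6).
  A is 6 units east of B: delta (east=+6, north=+0); A at (east=1, north=-6).
Therefore A relative to E: (east=1, north=-6).

Answer: A is at (east=1, north=-6) relative to E.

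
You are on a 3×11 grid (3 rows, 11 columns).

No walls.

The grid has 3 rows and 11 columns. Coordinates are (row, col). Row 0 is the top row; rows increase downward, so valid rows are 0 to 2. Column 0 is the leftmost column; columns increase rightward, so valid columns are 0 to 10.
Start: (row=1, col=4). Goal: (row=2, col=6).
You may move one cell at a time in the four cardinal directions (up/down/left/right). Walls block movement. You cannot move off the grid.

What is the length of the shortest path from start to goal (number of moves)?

Answer: Shortest path length: 3

Derivation:
BFS from (row=1, col=4) until reaching (row=2, col=6):
  Distance 0: (row=1, col=4)
  Distance 1: (row=0, col=4), (row=1, col=3), (row=1, col=5), (row=2, col=4)
  Distance 2: (row=0, col=3), (row=0, col=5), (row=1, col=2), (row=1, col=6), (row=2, col=3), (row=2, col=5)
  Distance 3: (row=0, col=2), (row=0, col=6), (row=1, col=1), (row=1, col=7), (row=2, col=2), (row=2, col=6)  <- goal reached here
One shortest path (3 moves): (row=1, col=4) -> (row=1, col=5) -> (row=1, col=6) -> (row=2, col=6)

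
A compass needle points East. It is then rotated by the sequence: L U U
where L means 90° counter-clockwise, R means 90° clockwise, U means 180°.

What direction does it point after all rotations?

Start: East
  L (left (90° counter-clockwise)) -> North
  U (U-turn (180°)) -> South
  U (U-turn (180°)) -> North
Final: North

Answer: Final heading: North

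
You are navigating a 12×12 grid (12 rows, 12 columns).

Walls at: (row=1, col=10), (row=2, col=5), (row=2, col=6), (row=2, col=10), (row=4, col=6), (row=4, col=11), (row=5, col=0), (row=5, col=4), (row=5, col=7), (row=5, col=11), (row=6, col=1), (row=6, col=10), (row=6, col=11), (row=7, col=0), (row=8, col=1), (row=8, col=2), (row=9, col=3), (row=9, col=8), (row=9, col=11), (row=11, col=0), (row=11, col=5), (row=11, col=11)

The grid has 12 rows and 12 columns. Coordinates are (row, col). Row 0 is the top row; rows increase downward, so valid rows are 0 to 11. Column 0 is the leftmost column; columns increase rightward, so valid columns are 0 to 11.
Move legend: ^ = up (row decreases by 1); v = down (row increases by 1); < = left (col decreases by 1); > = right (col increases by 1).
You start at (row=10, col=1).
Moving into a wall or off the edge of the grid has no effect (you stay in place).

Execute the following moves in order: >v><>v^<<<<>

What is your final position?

Answer: Final position: (row=10, col=1)

Derivation:
Start: (row=10, col=1)
  > (right): (row=10, col=1) -> (row=10, col=2)
  v (down): (row=10, col=2) -> (row=11, col=2)
  > (right): (row=11, col=2) -> (row=11, col=3)
  < (left): (row=11, col=3) -> (row=11, col=2)
  > (right): (row=11, col=2) -> (row=11, col=3)
  v (down): blocked, stay at (row=11, col=3)
  ^ (up): (row=11, col=3) -> (row=10, col=3)
  < (left): (row=10, col=3) -> (row=10, col=2)
  < (left): (row=10, col=2) -> (row=10, col=1)
  < (left): (row=10, col=1) -> (row=10, col=0)
  < (left): blocked, stay at (row=10, col=0)
  > (right): (row=10, col=0) -> (row=10, col=1)
Final: (row=10, col=1)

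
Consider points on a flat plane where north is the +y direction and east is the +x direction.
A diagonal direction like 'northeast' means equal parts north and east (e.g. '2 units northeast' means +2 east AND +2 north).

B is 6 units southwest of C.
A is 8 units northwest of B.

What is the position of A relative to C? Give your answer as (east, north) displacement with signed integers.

Place C at the origin (east=0, north=0).
  B is 6 units southwest of C: delta (east=-6, north=-6); B at (east=-6, north=-6).
  A is 8 units northwest of B: delta (east=-8, north=+8); A at (east=-14, north=2).
Therefore A relative to C: (east=-14, north=2).

Answer: A is at (east=-14, north=2) relative to C.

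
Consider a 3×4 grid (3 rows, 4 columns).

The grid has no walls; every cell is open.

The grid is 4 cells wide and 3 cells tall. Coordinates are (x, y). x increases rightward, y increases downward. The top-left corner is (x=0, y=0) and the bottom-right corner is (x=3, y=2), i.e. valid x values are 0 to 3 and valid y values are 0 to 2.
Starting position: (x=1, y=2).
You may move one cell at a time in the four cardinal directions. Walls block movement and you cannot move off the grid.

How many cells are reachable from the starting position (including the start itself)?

BFS flood-fill from (x=1, y=2):
  Distance 0: (x=1, y=2)
  Distance 1: (x=1, y=1), (x=0, y=2), (x=2, y=2)
  Distance 2: (x=1, y=0), (x=0, y=1), (x=2, y=1), (x=3, y=2)
  Distance 3: (x=0, y=0), (x=2, y=0), (x=3, y=1)
  Distance 4: (x=3, y=0)
Total reachable: 12 (grid has 12 open cells total)

Answer: Reachable cells: 12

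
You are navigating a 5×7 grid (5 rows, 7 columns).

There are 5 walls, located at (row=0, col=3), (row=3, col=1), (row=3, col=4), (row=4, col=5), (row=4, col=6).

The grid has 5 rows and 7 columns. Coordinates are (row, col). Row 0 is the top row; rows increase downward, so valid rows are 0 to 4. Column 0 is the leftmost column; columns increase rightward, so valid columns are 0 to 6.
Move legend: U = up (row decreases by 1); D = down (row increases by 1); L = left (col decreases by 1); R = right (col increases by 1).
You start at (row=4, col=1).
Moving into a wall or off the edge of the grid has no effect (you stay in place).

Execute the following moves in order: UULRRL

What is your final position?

Answer: Final position: (row=4, col=1)

Derivation:
Start: (row=4, col=1)
  U (up): blocked, stay at (row=4, col=1)
  U (up): blocked, stay at (row=4, col=1)
  L (left): (row=4, col=1) -> (row=4, col=0)
  R (right): (row=4, col=0) -> (row=4, col=1)
  R (right): (row=4, col=1) -> (row=4, col=2)
  L (left): (row=4, col=2) -> (row=4, col=1)
Final: (row=4, col=1)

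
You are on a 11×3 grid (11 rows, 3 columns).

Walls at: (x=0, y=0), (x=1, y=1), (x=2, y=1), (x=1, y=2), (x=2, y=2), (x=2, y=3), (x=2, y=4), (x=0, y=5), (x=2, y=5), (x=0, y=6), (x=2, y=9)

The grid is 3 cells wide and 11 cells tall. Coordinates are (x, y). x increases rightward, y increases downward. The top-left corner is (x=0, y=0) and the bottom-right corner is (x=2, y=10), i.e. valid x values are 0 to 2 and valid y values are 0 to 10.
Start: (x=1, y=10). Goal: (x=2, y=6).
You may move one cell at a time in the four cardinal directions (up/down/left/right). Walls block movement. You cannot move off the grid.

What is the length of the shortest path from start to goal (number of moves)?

Answer: Shortest path length: 5

Derivation:
BFS from (x=1, y=10) until reaching (x=2, y=6):
  Distance 0: (x=1, y=10)
  Distance 1: (x=1, y=9), (x=0, y=10), (x=2, y=10)
  Distance 2: (x=1, y=8), (x=0, y=9)
  Distance 3: (x=1, y=7), (x=0, y=8), (x=2, y=8)
  Distance 4: (x=1, y=6), (x=0, y=7), (x=2, y=7)
  Distance 5: (x=1, y=5), (x=2, y=6)  <- goal reached here
One shortest path (5 moves): (x=1, y=10) -> (x=1, y=9) -> (x=1, y=8) -> (x=2, y=8) -> (x=2, y=7) -> (x=2, y=6)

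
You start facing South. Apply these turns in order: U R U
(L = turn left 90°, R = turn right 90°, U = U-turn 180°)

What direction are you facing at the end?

Answer: Final heading: West

Derivation:
Start: South
  U (U-turn (180°)) -> North
  R (right (90° clockwise)) -> East
  U (U-turn (180°)) -> West
Final: West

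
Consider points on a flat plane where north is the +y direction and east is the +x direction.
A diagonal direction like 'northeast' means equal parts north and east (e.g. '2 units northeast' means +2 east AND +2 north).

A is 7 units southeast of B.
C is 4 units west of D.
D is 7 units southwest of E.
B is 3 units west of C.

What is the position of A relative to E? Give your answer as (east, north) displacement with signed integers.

Place E at the origin (east=0, north=0).
  D is 7 units southwest of E: delta (east=-7, north=-7); D at (east=-7, north=-7).
  C is 4 units west of D: delta (east=-4, north=+0); C at (east=-11, north=-7).
  B is 3 units west of C: delta (east=-3, north=+0); B at (east=-14, north=-7).
  A is 7 units southeast of B: delta (east=+7, north=-7); A at (east=-7, north=-14).
Therefore A relative to E: (east=-7, north=-14).

Answer: A is at (east=-7, north=-14) relative to E.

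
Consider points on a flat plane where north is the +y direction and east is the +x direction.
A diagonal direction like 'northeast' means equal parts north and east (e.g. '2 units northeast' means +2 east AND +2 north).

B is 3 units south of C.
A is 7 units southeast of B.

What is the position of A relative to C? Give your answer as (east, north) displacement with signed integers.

Place C at the origin (east=0, north=0).
  B is 3 units south of C: delta (east=+0, north=-3); B at (east=0, north=-3).
  A is 7 units southeast of B: delta (east=+7, north=-7); A at (east=7, north=-10).
Therefore A relative to C: (east=7, north=-10).

Answer: A is at (east=7, north=-10) relative to C.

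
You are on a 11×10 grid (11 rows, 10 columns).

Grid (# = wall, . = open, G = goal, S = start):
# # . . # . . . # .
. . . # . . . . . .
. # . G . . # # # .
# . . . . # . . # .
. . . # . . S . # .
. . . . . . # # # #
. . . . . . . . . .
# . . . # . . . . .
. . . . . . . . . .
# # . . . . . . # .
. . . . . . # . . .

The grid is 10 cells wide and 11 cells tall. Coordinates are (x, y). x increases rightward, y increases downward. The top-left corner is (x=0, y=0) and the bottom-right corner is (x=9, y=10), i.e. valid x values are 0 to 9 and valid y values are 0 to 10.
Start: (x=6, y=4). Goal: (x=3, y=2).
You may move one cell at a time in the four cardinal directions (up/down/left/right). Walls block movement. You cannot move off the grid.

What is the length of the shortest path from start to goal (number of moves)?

Answer: Shortest path length: 5

Derivation:
BFS from (x=6, y=4) until reaching (x=3, y=2):
  Distance 0: (x=6, y=4)
  Distance 1: (x=6, y=3), (x=5, y=4), (x=7, y=4)
  Distance 2: (x=7, y=3), (x=4, y=4), (x=5, y=5)
  Distance 3: (x=4, y=3), (x=4, y=5), (x=5, y=6)
  Distance 4: (x=4, y=2), (x=3, y=3), (x=3, y=5), (x=4, y=6), (x=6, y=6), (x=5, y=7)
  Distance 5: (x=4, y=1), (x=3, y=2), (x=5, y=2), (x=2, y=3), (x=2, y=5), (x=3, y=6), (x=7, y=6), (x=6, y=7), (x=5, y=8)  <- goal reached here
One shortest path (5 moves): (x=6, y=4) -> (x=5, y=4) -> (x=4, y=4) -> (x=4, y=3) -> (x=3, y=3) -> (x=3, y=2)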